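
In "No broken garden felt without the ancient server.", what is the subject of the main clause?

In the main clause the verb is "felt"; the NP preceding it, "no broken garden", is the subject.

no broken garden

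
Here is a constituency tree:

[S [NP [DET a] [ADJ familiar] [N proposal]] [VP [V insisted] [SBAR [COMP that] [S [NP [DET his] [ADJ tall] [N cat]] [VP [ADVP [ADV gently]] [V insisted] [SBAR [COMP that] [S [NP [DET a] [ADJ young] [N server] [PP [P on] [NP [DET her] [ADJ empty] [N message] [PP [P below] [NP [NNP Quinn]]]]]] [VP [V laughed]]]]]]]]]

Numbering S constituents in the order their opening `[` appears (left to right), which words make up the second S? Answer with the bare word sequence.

The S opening brackets appear, in order, over: "a familiar proposal insisted that his tall cat gently insisted that a young server on her empty message below Quinn laughed"; "his tall cat gently insisted that a young server on her empty message below Quinn laughed"; "a young server on her empty message below Quinn laughed". The second one spans "his tall cat gently insisted that a young server on her empty message below Quinn laughed".

his tall cat gently insisted that a young server on her empty message below Quinn laughed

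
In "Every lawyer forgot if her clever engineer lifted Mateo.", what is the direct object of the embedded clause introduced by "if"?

Mateo

Within the embedded clause introduced by "if", the direct object of "lifted" is "Mateo".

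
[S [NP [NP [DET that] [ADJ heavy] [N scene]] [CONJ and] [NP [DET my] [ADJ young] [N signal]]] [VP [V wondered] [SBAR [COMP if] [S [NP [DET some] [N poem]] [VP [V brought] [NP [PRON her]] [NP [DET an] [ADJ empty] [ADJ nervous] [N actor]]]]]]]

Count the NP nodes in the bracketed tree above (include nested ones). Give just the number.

Scanning left to right, an opening `[NP` appears at word positions 1, 1, 5, 10, 13, 14 — 6 in total.

6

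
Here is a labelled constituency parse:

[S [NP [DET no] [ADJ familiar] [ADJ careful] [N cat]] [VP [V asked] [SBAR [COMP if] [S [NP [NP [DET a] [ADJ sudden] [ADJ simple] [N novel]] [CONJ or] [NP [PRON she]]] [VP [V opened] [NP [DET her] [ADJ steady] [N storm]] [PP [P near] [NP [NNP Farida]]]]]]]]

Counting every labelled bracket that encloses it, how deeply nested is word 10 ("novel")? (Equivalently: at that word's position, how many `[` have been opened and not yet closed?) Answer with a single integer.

Counting open brackets not yet closed at "novel": [S [VP [SBAR [S [NP [NP [N = 7.

7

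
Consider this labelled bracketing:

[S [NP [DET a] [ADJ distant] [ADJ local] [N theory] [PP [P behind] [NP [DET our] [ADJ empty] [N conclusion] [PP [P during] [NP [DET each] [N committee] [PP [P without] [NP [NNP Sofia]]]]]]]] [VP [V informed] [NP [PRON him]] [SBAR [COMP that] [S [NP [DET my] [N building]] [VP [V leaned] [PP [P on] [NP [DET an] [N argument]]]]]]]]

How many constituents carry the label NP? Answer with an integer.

7

The NP constituents are: [NP a distant local theory behind our empty conclusion during each committee without Sofia]; [NP our empty conclusion during each committee without Sofia]; [NP each committee without Sofia]; [NP Sofia]; [NP him]; [NP my building] …. Total: 7.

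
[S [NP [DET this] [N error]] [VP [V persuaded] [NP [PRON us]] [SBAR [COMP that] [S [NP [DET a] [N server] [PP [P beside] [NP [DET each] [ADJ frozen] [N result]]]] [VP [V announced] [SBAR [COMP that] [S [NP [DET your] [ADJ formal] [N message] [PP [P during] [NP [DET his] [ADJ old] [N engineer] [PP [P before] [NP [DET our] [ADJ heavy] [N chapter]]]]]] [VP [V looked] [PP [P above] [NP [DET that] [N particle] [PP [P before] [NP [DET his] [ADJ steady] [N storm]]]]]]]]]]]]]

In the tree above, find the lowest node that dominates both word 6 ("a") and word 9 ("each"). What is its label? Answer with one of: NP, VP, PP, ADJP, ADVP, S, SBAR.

The smallest bracket enclosing both words is [NP a server beside each frozen result], so the label is NP.

NP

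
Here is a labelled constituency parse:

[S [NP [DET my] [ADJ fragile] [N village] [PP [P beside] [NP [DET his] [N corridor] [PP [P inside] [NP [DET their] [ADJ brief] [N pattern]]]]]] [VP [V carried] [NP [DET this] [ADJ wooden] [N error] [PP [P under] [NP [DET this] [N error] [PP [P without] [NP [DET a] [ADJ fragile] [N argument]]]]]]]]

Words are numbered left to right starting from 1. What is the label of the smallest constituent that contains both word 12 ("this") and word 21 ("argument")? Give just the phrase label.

NP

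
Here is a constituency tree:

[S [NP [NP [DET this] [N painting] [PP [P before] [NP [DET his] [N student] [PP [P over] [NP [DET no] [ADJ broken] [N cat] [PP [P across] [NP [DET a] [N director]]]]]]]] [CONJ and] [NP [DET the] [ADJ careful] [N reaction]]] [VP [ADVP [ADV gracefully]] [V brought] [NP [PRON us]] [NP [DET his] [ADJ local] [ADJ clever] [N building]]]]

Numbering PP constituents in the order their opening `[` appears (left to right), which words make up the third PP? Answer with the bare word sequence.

across a director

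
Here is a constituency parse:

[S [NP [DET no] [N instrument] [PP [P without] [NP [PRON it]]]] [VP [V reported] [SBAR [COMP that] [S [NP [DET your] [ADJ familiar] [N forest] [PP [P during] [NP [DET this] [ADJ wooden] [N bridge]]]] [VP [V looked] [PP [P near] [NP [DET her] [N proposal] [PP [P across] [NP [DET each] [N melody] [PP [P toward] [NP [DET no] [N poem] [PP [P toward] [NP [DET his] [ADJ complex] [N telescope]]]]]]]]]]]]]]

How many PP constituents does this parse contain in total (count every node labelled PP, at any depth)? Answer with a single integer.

Listing each PP by its span: [PP without it]; [PP during this wooden bridge]; [PP near her proposal across each melody toward no poem toward his complex telescope]; [PP across each melody toward no poem toward his complex telescope]; [PP toward no poem toward his complex telescope]; [PP toward his complex telescope] — that makes 6.

6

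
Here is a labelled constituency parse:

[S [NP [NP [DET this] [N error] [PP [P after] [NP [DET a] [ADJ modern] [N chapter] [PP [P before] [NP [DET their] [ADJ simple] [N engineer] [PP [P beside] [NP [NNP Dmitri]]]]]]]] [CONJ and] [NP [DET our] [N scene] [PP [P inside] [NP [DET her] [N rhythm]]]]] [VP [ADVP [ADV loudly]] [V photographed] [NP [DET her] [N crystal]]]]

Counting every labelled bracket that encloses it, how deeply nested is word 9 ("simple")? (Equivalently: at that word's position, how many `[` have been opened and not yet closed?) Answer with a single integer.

Path from the root down to the word: S → NP → NP → PP → NP → PP → NP → ADJ. That is 8 enclosing brackets.

8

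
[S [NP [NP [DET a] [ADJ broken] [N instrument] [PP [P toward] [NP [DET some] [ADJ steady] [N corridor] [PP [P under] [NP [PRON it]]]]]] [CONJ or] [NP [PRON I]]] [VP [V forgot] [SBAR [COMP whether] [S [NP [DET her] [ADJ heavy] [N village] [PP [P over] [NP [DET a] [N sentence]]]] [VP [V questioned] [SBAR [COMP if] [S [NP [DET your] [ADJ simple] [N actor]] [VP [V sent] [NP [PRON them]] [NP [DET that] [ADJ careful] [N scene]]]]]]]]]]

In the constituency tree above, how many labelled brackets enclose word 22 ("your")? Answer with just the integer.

Path from the root down to the word: S → VP → SBAR → S → VP → SBAR → S → NP → DET. That is 9 enclosing brackets.

9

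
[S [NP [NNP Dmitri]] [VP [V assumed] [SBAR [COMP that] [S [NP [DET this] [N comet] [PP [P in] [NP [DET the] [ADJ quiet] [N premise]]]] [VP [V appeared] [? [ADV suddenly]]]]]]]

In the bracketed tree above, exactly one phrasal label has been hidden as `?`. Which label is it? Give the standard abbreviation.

The `?` node immediately contains: ADV 'suddenly'. That is the internal structure of an adverb phrase, so the label is ADVP.

ADVP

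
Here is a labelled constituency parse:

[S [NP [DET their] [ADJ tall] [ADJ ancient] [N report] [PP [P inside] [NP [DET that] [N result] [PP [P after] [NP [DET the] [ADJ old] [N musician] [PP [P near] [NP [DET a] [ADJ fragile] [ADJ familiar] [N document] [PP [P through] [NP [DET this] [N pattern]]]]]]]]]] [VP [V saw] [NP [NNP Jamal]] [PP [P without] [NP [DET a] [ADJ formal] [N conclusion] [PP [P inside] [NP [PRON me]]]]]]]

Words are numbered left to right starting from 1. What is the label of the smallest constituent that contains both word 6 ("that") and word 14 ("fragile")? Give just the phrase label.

NP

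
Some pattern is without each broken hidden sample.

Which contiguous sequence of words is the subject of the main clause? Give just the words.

some pattern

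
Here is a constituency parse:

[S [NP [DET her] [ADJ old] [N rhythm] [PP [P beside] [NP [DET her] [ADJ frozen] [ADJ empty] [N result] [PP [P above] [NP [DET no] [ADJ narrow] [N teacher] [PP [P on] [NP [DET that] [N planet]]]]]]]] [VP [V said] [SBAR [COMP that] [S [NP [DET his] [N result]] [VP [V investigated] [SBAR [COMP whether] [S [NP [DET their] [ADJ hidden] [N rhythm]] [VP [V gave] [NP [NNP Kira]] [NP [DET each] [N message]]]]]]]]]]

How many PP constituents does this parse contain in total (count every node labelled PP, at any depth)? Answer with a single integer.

3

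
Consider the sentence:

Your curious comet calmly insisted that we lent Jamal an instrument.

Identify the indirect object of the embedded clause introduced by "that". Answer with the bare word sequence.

Jamal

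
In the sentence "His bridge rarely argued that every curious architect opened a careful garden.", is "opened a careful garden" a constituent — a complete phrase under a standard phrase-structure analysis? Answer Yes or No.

Yes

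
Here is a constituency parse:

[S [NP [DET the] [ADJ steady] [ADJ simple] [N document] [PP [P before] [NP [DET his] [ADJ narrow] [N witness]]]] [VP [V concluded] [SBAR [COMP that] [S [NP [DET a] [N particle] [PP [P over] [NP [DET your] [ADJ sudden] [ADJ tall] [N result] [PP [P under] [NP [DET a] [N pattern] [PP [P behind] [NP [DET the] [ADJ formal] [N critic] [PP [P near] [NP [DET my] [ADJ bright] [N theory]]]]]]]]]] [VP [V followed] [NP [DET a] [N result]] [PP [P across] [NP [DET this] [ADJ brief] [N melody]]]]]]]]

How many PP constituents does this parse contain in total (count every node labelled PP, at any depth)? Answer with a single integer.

6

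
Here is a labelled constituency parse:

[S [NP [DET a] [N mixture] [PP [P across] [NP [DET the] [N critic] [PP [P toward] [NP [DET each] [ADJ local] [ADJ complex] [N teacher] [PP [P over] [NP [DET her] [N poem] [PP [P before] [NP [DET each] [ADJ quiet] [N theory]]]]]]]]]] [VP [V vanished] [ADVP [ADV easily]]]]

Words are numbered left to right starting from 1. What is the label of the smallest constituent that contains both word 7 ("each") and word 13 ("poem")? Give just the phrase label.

Both words fall inside [NP each local complex teacher over her poem before each quiet theory] (words 7–17), and no smaller constituent contains them both. Label: NP.

NP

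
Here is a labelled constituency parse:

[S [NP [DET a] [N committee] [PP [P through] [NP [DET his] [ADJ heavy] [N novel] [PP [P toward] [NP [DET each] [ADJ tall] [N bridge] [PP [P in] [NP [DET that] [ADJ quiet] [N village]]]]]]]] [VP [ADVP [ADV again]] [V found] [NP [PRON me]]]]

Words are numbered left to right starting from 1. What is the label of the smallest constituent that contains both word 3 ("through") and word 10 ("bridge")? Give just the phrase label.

PP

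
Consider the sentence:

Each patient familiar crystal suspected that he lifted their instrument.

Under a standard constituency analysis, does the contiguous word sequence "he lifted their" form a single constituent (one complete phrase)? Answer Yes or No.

The sequence begins inside the noun phrase "he" and ends inside the verb phrase "lifted their instrument"; it crosses a phrase boundary, so no single node in the tree spans exactly those words.

No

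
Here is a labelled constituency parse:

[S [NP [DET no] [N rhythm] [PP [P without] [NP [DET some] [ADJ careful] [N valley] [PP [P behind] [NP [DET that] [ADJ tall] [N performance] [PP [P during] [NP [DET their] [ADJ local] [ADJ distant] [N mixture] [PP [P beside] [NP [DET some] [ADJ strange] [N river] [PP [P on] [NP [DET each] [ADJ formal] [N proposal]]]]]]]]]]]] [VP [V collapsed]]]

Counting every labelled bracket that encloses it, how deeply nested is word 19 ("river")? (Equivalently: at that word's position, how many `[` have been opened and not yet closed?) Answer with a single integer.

The word sits inside N, which is inside NP, inside PP, inside NP, inside PP, inside NP, inside PP, inside NP, inside PP, inside NP, inside S — 11 brackets in all.

11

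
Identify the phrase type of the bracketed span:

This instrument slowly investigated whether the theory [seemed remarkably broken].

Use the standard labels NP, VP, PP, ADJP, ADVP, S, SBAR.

The span is built around the verb "seemed" — a verb phrase (VP).

VP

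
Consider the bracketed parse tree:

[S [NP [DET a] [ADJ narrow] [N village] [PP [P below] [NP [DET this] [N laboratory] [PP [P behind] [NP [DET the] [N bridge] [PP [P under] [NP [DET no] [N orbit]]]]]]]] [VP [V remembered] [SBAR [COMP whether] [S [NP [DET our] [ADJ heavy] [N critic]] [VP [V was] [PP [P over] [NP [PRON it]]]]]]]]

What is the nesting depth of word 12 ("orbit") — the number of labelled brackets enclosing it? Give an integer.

9

Counting open brackets not yet closed at "orbit": [S [NP [PP [NP [PP [NP [PP [NP [N = 9.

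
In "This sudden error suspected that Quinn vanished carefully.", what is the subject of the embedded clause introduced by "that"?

Quinn

The subject of the embedded clause introduced by "that" is the NP immediately before the verb "vanished": "Quinn".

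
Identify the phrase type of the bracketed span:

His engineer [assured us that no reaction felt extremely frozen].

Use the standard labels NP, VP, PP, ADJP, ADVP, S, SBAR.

"assured" is the head of the bracketed span, so the span is a verb phrase: VP.

VP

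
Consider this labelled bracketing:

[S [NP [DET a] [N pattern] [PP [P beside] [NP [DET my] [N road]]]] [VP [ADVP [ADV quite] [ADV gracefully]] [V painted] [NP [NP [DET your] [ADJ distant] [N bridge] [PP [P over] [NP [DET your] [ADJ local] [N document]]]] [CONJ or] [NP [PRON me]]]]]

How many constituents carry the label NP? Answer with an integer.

6

The NP constituents are: [NP a pattern beside my road]; [NP my road]; [NP your distant bridge over your local document or me]; [NP your distant bridge over your local document]; [NP your local document]; [NP me]. Total: 6.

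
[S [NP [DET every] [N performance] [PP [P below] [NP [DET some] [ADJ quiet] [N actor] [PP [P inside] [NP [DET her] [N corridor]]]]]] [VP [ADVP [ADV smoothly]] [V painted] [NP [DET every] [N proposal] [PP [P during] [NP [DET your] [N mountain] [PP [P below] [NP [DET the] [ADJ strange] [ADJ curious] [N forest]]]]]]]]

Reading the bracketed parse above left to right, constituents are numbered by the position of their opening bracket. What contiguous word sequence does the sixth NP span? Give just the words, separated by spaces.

the strange curious forest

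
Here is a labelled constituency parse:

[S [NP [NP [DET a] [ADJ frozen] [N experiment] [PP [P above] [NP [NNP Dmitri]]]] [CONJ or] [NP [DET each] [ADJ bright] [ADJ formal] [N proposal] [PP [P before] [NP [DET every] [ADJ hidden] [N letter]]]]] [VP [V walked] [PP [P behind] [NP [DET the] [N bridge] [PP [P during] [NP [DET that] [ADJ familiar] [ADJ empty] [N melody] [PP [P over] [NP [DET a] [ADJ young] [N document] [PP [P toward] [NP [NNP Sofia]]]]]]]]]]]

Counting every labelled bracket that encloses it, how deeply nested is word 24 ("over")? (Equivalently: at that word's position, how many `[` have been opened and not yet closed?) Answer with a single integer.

Counting open brackets not yet closed at "over": [S [VP [PP [NP [PP [NP [PP [P = 8.

8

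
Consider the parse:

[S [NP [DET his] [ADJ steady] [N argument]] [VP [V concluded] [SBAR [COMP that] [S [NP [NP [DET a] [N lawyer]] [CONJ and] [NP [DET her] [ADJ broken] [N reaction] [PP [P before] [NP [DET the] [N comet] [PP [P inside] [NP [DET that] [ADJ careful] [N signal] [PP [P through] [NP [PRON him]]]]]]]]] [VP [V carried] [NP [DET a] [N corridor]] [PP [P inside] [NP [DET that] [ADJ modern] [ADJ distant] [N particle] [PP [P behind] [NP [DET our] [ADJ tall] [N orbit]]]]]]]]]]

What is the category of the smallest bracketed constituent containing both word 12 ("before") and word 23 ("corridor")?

Word 12 lies under S → VP → SBAR → S → NP → NP → PP → P; word 23 lies under S → VP → SBAR → S → VP → NP → N. The lowest shared node is the S.

S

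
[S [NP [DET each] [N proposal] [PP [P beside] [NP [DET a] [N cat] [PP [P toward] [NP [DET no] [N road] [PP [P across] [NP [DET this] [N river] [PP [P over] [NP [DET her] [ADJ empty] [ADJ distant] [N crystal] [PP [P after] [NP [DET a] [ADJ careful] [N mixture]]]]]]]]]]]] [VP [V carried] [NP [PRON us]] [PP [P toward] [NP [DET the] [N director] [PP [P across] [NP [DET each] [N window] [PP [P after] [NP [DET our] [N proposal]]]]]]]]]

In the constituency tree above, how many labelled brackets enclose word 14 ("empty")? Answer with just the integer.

11

Path from the root down to the word: S → NP → PP → NP → PP → NP → PP → NP → PP → NP → ADJ. That is 11 enclosing brackets.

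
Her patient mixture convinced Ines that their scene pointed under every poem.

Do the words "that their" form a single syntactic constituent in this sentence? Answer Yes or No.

The sequence begins inside the complementizer "that" and ends inside the clause "their scene pointed under every poem"; it crosses a phrase boundary, so no single node in the tree spans exactly those words.

No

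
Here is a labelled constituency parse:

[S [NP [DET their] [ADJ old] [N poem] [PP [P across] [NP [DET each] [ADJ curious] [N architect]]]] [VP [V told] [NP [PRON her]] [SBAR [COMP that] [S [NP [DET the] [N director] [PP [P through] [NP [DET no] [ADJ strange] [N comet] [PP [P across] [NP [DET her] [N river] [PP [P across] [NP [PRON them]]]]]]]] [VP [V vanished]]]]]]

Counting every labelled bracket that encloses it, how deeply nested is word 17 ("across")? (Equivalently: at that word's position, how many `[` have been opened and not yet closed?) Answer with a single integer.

Path from the root down to the word: S → VP → SBAR → S → NP → PP → NP → PP → P. That is 9 enclosing brackets.

9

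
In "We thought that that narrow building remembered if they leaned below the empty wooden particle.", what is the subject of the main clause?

we

In the main clause the verb is "thought"; the NP preceding it, "we", is the subject.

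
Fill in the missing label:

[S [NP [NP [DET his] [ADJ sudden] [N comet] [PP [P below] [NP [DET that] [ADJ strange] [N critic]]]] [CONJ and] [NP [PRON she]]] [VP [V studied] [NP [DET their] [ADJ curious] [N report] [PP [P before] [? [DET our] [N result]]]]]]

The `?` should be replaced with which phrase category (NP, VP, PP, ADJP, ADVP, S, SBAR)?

NP

Looking at what the `?` directly dominates — DET 'our', N 'result' — this is a noun phrase (NP).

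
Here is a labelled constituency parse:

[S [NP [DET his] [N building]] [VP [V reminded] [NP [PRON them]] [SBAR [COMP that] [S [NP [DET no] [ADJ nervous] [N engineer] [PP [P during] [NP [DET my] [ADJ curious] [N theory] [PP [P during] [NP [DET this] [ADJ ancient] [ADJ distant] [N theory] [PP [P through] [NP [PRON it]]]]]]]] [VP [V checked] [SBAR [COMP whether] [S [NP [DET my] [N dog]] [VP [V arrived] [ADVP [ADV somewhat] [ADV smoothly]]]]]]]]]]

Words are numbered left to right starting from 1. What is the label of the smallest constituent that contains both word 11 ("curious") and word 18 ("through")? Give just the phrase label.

The smallest bracket enclosing both words is [NP my curious theory during this ancient distant theory through it], so the label is NP.

NP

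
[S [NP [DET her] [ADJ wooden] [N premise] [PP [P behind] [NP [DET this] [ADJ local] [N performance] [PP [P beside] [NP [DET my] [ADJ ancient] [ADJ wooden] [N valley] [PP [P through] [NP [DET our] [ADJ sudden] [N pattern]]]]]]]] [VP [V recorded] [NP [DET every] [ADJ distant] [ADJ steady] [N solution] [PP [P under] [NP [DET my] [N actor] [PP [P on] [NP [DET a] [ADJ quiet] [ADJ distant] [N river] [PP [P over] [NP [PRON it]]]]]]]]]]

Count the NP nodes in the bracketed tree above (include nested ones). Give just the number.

Listing each NP by its span: [NP her wooden premise behind this local performance beside my ancient wooden valley through our sudden pattern]; [NP this local performance beside my ancient wooden valley through our sudden pattern]; [NP my ancient wooden valley through our sudden pattern]; [NP our sudden pattern]; [NP every distant steady solution under my actor on a quiet distant river over it]; [NP my actor on a quiet distant river over it] … — that makes 8.

8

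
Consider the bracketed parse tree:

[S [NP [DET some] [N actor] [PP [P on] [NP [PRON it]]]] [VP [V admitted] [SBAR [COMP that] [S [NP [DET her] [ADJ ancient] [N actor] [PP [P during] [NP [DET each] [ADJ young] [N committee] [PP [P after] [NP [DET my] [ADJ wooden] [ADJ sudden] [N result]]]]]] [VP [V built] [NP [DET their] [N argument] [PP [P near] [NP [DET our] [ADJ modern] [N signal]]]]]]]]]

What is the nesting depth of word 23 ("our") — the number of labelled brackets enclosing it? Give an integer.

The word sits inside DET, which is inside NP, inside PP, inside NP, inside VP, inside S, inside SBAR, inside VP, inside S — 9 brackets in all.

9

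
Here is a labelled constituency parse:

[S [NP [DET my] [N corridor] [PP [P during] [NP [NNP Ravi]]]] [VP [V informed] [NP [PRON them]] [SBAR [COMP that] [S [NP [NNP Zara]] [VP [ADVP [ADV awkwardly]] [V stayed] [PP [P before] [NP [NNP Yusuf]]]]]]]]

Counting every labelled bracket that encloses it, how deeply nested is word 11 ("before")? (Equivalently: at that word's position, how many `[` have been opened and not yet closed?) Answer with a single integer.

Path from the root down to the word: S → VP → SBAR → S → VP → PP → P. That is 7 enclosing brackets.

7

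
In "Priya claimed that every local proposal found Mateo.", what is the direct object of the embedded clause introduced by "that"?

Mateo

"found" heads the VP of the embedded clause introduced by "that", and "Mateo" is its direct object.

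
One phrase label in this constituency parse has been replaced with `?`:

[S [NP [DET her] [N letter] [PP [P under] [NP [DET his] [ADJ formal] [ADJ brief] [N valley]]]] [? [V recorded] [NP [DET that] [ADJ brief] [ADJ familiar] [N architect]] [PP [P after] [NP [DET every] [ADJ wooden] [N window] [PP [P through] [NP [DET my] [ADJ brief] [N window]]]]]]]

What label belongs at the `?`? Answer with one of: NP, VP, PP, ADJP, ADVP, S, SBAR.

The `?` node immediately contains: V 'recorded', NP, PP. That is the internal structure of a verb phrase, so the label is VP.

VP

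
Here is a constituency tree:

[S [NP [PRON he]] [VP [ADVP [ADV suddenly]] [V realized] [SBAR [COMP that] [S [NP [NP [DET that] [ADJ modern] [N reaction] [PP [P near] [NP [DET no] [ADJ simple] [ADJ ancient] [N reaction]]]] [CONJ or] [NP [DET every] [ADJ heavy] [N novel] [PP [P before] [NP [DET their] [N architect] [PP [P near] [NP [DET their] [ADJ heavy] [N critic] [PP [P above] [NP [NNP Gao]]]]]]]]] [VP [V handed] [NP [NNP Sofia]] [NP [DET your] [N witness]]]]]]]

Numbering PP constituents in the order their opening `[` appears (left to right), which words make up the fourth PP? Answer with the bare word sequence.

above Gao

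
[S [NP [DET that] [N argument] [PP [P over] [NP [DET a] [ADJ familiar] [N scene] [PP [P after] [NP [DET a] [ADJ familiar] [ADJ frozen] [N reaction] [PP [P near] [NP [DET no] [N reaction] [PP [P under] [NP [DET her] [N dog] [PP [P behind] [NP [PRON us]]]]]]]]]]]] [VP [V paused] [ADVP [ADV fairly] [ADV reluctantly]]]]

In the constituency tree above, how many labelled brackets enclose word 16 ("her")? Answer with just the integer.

11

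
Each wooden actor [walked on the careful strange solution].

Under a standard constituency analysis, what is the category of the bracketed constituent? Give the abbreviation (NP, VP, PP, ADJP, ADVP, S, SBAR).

VP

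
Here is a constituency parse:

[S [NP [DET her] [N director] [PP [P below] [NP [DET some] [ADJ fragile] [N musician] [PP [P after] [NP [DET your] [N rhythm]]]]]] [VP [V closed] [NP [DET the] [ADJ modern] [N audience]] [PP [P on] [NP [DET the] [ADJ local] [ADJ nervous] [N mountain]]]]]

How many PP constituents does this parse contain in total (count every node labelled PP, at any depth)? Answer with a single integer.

3

Scanning left to right, an opening `[PP` appears at word positions 3, 7, 14 — 3 in total.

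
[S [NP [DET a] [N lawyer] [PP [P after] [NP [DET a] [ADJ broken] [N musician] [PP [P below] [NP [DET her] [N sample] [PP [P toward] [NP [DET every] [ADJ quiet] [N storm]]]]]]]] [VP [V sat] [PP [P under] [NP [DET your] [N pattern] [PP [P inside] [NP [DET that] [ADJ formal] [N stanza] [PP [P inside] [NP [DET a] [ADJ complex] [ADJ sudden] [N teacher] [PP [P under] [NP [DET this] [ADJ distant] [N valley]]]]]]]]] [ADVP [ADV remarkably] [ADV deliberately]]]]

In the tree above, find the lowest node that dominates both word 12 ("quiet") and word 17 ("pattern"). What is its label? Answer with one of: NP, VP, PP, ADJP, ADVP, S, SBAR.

S

Word 12 lies under S → NP → PP → NP → PP → NP → PP → NP → ADJ; word 17 lies under S → VP → PP → NP → N. The lowest shared node is the S.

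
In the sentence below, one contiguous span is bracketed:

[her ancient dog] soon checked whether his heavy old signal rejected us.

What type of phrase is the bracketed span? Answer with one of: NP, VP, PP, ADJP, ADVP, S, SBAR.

NP

"dog" is the head of the bracketed span, so the span is a noun phrase: NP.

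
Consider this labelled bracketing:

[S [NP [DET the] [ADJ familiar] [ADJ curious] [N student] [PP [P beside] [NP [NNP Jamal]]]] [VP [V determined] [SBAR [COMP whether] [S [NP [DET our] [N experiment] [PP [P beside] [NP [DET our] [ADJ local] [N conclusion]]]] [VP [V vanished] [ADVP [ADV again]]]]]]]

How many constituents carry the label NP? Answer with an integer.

4

The NP constituents are: [NP the familiar curious student beside Jamal]; [NP Jamal]; [NP our experiment beside our local conclusion]; [NP our local conclusion]. Total: 4.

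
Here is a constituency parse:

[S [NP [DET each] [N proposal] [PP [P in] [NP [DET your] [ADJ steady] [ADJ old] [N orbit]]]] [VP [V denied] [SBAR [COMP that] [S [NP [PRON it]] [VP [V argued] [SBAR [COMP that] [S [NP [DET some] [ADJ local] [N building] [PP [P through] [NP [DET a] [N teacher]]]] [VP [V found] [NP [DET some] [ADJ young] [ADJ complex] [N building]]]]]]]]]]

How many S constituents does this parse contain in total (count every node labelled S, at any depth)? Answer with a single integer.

3

The S constituents are: [S each proposal in your steady old orbit denied that it argued that some local building through a teacher found some young complex building]; [S it argued that some local building through a teacher found some young complex building]; [S some local building through a teacher found some young complex building]. Total: 3.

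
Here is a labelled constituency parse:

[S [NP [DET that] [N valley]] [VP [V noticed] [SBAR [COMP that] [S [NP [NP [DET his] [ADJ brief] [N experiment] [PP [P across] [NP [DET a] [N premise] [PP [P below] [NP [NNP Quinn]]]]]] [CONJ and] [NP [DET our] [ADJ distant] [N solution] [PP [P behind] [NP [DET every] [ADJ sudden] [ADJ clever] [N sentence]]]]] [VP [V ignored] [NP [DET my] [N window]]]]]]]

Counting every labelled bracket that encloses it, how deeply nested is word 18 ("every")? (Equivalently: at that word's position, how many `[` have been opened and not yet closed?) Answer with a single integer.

9

The word sits inside DET, which is inside NP, inside PP, inside NP, inside NP, inside S, inside SBAR, inside VP, inside S — 9 brackets in all.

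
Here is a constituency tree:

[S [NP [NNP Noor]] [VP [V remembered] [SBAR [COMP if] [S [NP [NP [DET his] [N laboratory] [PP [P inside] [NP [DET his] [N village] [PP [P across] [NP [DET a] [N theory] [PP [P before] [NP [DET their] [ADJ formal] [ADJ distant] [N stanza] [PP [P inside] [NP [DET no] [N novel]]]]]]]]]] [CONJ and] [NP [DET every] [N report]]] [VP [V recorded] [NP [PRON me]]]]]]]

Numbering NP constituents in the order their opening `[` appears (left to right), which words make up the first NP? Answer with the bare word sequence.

Noor

In left-to-right order the NP constituents are "Noor"; "his laboratory inside his village across a theory before their formal distant stanza inside no novel and every report"; "his laboratory inside his village across a theory before their formal distant stanza inside no novel"; "his village across a theory before their formal distant stanza inside no novel"; "a theory before their formal distant stanza inside no novel"; "their formal distant stanza inside no novel"; "no novel"; "every report"; "me". Number 1 is "Noor".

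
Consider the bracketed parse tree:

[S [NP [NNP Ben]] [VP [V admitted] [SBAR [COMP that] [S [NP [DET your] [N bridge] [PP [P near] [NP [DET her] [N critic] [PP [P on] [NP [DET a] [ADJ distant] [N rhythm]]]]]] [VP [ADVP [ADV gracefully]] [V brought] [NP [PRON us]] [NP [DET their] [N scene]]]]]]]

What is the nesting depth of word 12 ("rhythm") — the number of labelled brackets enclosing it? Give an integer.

10

Path from the root down to the word: S → VP → SBAR → S → NP → PP → NP → PP → NP → N. That is 10 enclosing brackets.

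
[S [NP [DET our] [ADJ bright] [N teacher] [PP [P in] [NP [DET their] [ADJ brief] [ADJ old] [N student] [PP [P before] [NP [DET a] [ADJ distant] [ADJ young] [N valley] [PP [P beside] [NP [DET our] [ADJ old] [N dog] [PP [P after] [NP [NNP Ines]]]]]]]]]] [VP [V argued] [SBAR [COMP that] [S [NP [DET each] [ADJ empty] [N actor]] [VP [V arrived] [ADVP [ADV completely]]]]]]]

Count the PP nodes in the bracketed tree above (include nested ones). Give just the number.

4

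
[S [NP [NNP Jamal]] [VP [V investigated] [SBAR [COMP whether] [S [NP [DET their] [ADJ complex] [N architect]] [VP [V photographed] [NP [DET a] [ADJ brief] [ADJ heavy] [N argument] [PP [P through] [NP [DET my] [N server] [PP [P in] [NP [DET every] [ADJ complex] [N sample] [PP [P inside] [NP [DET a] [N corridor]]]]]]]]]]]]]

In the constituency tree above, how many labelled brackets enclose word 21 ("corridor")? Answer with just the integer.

13

Path from the root down to the word: S → VP → SBAR → S → VP → NP → PP → NP → PP → NP → PP → NP → N. That is 13 enclosing brackets.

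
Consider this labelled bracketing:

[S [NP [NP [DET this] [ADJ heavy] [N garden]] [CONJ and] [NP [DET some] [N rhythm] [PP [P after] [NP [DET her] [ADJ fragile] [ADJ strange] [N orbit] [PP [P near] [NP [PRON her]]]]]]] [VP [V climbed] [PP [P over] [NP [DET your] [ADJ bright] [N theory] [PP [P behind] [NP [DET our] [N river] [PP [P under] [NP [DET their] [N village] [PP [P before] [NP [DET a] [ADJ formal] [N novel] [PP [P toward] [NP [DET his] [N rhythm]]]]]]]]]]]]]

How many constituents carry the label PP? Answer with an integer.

7

Scanning left to right, an opening `[PP` appears at word positions 7, 12, 15, 19, 22, 25, 29 — 7 in total.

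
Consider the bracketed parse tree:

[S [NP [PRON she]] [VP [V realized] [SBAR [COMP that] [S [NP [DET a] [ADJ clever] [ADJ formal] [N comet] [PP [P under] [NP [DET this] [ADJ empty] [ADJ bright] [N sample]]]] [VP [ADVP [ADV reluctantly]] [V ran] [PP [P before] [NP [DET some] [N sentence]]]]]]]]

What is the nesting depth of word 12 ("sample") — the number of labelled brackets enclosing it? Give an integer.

Path from the root down to the word: S → VP → SBAR → S → NP → PP → NP → N. That is 8 enclosing brackets.

8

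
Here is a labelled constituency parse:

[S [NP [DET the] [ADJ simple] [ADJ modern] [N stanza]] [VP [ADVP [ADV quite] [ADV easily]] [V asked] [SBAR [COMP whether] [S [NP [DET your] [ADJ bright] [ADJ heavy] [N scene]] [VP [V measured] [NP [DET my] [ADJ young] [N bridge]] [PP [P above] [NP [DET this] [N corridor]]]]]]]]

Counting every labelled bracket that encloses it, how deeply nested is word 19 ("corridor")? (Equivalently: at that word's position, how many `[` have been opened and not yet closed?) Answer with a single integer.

Counting open brackets not yet closed at "corridor": [S [VP [SBAR [S [VP [PP [NP [N = 8.

8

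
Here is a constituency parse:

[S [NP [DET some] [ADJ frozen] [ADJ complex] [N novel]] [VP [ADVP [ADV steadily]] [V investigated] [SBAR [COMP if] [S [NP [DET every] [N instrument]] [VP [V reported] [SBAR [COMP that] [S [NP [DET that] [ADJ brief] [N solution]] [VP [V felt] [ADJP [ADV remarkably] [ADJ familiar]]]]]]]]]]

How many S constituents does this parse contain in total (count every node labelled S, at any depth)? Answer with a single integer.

3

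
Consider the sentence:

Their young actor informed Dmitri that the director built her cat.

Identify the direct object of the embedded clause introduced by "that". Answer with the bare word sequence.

Within the embedded clause introduced by "that", the direct object of "built" is "her cat".

her cat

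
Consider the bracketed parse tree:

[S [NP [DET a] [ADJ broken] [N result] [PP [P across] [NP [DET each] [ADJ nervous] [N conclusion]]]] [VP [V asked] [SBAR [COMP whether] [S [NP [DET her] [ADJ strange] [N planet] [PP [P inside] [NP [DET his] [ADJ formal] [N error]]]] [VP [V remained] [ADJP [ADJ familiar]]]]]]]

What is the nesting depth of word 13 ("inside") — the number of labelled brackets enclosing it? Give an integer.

7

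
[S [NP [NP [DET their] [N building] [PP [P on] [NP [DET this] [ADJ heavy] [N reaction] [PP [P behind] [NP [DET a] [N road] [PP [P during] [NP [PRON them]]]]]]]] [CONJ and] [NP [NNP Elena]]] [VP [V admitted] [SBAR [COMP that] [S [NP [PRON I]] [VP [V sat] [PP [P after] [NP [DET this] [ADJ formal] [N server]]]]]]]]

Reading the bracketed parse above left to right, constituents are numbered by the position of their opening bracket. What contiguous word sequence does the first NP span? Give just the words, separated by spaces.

their building on this heavy reaction behind a road during them and Elena

Opening `[NP` markers occur at word positions 1, 1, 4, 8, 11, 13, 16, 19; the first of these opens the constituent [NP their building on this heavy reaction behind a road during them and Elena].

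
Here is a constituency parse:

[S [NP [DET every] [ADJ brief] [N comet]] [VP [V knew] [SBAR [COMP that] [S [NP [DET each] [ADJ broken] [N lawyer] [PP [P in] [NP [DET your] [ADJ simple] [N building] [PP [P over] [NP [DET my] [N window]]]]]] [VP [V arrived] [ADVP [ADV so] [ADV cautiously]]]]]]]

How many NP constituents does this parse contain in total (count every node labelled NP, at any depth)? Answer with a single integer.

4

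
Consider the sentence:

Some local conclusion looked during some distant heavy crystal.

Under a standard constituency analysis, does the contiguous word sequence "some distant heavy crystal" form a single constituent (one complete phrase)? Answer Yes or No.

The sequence corresponds to a single NP node — the noun phrase "some distant heavy crystal".

Yes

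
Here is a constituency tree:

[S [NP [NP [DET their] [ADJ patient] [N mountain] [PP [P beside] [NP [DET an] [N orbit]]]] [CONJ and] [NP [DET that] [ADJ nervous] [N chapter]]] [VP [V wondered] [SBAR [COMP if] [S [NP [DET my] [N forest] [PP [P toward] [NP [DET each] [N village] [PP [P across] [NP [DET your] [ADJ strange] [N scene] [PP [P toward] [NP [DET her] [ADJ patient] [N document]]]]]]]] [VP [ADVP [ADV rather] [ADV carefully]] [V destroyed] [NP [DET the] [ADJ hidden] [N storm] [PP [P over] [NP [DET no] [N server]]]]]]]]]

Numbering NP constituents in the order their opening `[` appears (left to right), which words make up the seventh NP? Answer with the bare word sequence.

Opening `[NP` markers occur at word positions 1, 1, 5, 8, 13, 16, 19, 23, 29, 33; the seventh of these opens the constituent [NP your strange scene toward her patient document].

your strange scene toward her patient document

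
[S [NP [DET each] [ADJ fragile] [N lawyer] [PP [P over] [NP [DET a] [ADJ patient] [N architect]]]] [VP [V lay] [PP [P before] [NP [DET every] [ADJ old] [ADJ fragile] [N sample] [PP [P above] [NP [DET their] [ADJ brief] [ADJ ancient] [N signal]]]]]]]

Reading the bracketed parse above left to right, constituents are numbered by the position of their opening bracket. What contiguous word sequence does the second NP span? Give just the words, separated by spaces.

a patient architect

Opening `[NP` markers occur at word positions 1, 5, 10, 15; the second of these opens the constituent [NP a patient architect].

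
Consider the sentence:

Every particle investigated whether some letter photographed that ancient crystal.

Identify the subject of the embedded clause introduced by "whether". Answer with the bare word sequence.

some letter

The subject of the embedded clause introduced by "whether" is the NP immediately before the verb "photographed": "some letter".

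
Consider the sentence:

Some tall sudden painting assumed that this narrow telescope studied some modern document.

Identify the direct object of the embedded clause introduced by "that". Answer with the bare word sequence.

some modern document

Within the embedded clause introduced by "that", the direct object of "studied" is "some modern document".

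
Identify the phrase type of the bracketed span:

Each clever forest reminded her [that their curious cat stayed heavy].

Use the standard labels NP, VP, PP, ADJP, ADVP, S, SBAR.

The span is built around the complementizer "that" — a subordinate clause (SBAR).

SBAR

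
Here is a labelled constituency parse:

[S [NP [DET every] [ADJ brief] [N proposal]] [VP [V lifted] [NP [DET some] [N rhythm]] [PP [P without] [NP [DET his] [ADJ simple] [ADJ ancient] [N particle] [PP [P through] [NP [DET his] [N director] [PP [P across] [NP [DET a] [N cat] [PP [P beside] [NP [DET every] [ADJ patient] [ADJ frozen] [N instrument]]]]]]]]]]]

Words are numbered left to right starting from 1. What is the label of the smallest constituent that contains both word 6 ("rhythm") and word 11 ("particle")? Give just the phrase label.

VP

The smallest bracket enclosing both words is [VP lifted some rhythm without his simple ancient particle through his director across a cat beside every patient frozen instrument], so the label is VP.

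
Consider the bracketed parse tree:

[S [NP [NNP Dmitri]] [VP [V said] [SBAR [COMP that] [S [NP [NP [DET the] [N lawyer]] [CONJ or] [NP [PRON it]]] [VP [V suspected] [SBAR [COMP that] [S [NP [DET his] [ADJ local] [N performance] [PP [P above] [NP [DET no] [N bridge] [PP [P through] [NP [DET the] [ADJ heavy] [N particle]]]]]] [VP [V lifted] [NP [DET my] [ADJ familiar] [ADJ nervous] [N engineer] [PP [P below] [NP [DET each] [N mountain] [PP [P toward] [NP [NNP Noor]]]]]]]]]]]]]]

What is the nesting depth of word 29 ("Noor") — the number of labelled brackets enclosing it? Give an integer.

14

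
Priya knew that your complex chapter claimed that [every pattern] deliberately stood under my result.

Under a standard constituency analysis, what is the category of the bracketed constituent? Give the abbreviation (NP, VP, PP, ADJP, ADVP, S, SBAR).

NP

"pattern" is the head of the bracketed span, so the span is a noun phrase: NP.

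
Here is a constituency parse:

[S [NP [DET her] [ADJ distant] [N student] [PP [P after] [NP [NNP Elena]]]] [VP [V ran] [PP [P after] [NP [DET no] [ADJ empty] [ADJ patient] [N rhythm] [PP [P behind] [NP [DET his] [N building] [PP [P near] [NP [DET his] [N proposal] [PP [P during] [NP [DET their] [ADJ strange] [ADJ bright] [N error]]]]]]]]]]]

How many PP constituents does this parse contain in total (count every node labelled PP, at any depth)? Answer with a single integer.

5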